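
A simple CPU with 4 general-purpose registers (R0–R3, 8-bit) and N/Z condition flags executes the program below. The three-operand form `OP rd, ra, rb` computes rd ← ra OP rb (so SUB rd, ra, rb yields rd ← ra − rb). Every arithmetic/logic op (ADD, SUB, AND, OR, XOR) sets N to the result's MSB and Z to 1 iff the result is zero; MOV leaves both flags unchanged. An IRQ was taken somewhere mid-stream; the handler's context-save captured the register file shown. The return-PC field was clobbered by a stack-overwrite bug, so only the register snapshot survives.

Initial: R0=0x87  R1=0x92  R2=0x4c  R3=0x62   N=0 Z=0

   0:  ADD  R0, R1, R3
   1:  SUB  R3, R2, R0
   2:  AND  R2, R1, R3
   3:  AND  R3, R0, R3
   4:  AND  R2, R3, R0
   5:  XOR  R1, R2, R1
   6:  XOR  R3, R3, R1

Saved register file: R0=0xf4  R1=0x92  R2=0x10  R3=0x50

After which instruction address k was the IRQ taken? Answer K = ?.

K = 3

after  0: R0=0xf4 R1=0x92 R2=0x4c R3=0x62  N=1 Z=0
after  1: R0=0xf4 R1=0x92 R2=0x4c R3=0x58  N=0 Z=0
after  2: R0=0xf4 R1=0x92 R2=0x10 R3=0x58  N=0 Z=0
after  3: R0=0xf4 R1=0x92 R2=0x10 R3=0x50  N=0 Z=0
-- IRQ taken; context saved, return-PC = 4 --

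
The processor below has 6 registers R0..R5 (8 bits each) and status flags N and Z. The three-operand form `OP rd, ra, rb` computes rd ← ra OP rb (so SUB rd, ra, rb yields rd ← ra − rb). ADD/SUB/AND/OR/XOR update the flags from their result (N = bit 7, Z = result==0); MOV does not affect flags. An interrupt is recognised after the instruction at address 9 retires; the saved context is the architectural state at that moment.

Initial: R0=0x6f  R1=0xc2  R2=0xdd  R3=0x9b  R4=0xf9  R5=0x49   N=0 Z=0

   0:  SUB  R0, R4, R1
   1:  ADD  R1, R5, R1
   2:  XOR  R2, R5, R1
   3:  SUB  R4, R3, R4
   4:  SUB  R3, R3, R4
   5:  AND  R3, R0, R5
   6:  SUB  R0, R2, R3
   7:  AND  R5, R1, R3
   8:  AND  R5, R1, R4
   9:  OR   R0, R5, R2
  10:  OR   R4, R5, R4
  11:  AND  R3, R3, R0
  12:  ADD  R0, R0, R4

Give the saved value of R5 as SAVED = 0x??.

SAVED = 0x02

after  0: R0=0x37 R1=0xc2 R2=0xdd R3=0x9b R4=0xf9 R5=0x49  N=0 Z=0
after  1: R0=0x37 R1=0x0b R2=0xdd R3=0x9b R4=0xf9 R5=0x49  N=0 Z=0
after  2: R0=0x37 R1=0x0b R2=0x42 R3=0x9b R4=0xf9 R5=0x49  N=0 Z=0
after  3: R0=0x37 R1=0x0b R2=0x42 R3=0x9b R4=0xa2 R5=0x49  N=1 Z=0
after  4: R0=0x37 R1=0x0b R2=0x42 R3=0xf9 R4=0xa2 R5=0x49  N=1 Z=0
after  5: R0=0x37 R1=0x0b R2=0x42 R3=0x01 R4=0xa2 R5=0x49  N=0 Z=0
after  6: R0=0x41 R1=0x0b R2=0x42 R3=0x01 R4=0xa2 R5=0x49  N=0 Z=0
after  7: R0=0x41 R1=0x0b R2=0x42 R3=0x01 R4=0xa2 R5=0x01  N=0 Z=0
after  8: R0=0x41 R1=0x0b R2=0x42 R3=0x01 R4=0xa2 R5=0x02  N=0 Z=0
after  9: R0=0x42 R1=0x0b R2=0x42 R3=0x01 R4=0xa2 R5=0x02  N=0 Z=0
-- IRQ taken; context saved, return-PC = 10 --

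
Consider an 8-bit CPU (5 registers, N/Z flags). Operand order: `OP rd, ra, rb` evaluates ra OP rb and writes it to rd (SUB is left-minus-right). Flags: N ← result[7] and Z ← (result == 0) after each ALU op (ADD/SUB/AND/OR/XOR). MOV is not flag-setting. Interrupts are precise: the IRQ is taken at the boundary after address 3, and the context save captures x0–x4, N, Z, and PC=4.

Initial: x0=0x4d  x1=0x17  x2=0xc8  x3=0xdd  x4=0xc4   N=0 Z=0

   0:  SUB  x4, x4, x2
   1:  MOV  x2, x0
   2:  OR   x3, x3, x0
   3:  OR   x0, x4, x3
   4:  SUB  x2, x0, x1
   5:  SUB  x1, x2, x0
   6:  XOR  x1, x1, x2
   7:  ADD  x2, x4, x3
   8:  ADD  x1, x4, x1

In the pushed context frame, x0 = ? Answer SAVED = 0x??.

SAVED = 0xfd

after  0: x0=0x4d x1=0x17 x2=0xc8 x3=0xdd x4=0xfc  N=1 Z=0
after  1: x0=0x4d x1=0x17 x2=0x4d x3=0xdd x4=0xfc  N=1 Z=0
after  2: x0=0x4d x1=0x17 x2=0x4d x3=0xdd x4=0xfc  N=1 Z=0
after  3: x0=0xfd x1=0x17 x2=0x4d x3=0xdd x4=0xfc  N=1 Z=0
-- IRQ taken; context saved, return-PC = 4 --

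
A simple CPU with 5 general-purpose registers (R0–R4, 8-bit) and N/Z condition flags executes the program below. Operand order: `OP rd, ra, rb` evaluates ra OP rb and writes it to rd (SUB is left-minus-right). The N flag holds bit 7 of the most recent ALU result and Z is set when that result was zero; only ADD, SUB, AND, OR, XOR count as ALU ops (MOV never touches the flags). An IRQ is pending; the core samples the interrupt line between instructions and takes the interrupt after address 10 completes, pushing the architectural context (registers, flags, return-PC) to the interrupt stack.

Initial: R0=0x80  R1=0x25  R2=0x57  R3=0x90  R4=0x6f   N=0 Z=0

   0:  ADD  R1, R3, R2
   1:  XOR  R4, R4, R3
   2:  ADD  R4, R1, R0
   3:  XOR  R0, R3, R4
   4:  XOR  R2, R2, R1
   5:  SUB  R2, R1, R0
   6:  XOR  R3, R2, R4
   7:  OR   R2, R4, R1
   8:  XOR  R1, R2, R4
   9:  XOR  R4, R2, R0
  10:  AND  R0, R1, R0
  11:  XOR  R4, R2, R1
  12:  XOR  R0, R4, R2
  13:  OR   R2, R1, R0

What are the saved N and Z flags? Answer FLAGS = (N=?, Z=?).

FLAGS = (N=1, Z=0)

after  0: R0=0x80 R1=0xe7 R2=0x57 R3=0x90 R4=0x6f  N=1 Z=0
after  1: R0=0x80 R1=0xe7 R2=0x57 R3=0x90 R4=0xff  N=1 Z=0
after  2: R0=0x80 R1=0xe7 R2=0x57 R3=0x90 R4=0x67  N=0 Z=0
after  3: R0=0xf7 R1=0xe7 R2=0x57 R3=0x90 R4=0x67  N=1 Z=0
after  4: R0=0xf7 R1=0xe7 R2=0xb0 R3=0x90 R4=0x67  N=1 Z=0
after  5: R0=0xf7 R1=0xe7 R2=0xf0 R3=0x90 R4=0x67  N=1 Z=0
after  6: R0=0xf7 R1=0xe7 R2=0xf0 R3=0x97 R4=0x67  N=1 Z=0
after  7: R0=0xf7 R1=0xe7 R2=0xe7 R3=0x97 R4=0x67  N=1 Z=0
after  8: R0=0xf7 R1=0x80 R2=0xe7 R3=0x97 R4=0x67  N=1 Z=0
after  9: R0=0xf7 R1=0x80 R2=0xe7 R3=0x97 R4=0x10  N=0 Z=0
after 10: R0=0x80 R1=0x80 R2=0xe7 R3=0x97 R4=0x10  N=1 Z=0
-- IRQ taken; context saved, return-PC = 11 --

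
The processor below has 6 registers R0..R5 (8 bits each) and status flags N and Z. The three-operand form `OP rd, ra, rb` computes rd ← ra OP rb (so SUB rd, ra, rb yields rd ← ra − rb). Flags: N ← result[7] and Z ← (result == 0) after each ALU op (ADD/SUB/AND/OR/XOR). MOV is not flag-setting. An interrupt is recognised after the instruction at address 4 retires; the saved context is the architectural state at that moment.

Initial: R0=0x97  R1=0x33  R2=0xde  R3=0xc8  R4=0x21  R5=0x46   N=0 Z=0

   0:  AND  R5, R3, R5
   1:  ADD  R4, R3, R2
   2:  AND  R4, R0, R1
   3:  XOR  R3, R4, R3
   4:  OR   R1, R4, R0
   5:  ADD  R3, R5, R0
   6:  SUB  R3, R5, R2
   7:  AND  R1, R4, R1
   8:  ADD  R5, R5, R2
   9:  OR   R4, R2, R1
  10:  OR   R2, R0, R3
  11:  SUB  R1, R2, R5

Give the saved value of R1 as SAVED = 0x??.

SAVED = 0x97

after  0: R0=0x97 R1=0x33 R2=0xde R3=0xc8 R4=0x21 R5=0x40  N=0 Z=0
after  1: R0=0x97 R1=0x33 R2=0xde R3=0xc8 R4=0xa6 R5=0x40  N=1 Z=0
after  2: R0=0x97 R1=0x33 R2=0xde R3=0xc8 R4=0x13 R5=0x40  N=0 Z=0
after  3: R0=0x97 R1=0x33 R2=0xde R3=0xdb R4=0x13 R5=0x40  N=1 Z=0
after  4: R0=0x97 R1=0x97 R2=0xde R3=0xdb R4=0x13 R5=0x40  N=1 Z=0
-- IRQ taken; context saved, return-PC = 5 --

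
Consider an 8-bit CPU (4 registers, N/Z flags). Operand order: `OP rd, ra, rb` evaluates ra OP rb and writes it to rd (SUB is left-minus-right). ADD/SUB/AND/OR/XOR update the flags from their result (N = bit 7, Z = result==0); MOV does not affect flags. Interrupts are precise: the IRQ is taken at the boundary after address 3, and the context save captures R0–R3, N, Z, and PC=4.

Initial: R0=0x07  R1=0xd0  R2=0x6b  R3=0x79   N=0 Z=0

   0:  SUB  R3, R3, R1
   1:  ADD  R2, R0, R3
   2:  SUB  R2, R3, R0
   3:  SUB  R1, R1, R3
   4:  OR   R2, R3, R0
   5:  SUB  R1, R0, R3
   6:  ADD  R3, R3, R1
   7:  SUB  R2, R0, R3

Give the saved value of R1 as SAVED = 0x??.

SAVED = 0x27

after  0: R0=0x07 R1=0xd0 R2=0x6b R3=0xa9  N=1 Z=0
after  1: R0=0x07 R1=0xd0 R2=0xb0 R3=0xa9  N=1 Z=0
after  2: R0=0x07 R1=0xd0 R2=0xa2 R3=0xa9  N=1 Z=0
after  3: R0=0x07 R1=0x27 R2=0xa2 R3=0xa9  N=0 Z=0
-- IRQ taken; context saved, return-PC = 4 --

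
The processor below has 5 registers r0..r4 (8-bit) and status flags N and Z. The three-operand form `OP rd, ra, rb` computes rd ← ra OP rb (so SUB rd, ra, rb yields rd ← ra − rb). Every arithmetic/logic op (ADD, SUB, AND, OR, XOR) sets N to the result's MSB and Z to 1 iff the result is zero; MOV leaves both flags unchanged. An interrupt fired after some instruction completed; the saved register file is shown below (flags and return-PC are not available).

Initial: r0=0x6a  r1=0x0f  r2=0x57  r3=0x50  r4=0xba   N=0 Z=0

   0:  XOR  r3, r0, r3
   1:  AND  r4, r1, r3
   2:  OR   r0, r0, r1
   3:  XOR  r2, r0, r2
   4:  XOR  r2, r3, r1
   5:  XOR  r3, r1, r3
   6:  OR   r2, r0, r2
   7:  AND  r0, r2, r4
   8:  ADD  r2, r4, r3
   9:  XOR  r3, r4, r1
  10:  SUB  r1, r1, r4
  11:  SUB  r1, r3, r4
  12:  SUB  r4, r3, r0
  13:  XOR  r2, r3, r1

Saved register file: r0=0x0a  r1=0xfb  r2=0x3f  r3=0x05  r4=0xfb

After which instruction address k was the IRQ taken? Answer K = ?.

K = 12

after  0: r0=0x6a r1=0x0f r2=0x57 r3=0x3a r4=0xba  N=0 Z=0
after  1: r0=0x6a r1=0x0f r2=0x57 r3=0x3a r4=0x0a  N=0 Z=0
after  2: r0=0x6f r1=0x0f r2=0x57 r3=0x3a r4=0x0a  N=0 Z=0
after  3: r0=0x6f r1=0x0f r2=0x38 r3=0x3a r4=0x0a  N=0 Z=0
after  4: r0=0x6f r1=0x0f r2=0x35 r3=0x3a r4=0x0a  N=0 Z=0
after  5: r0=0x6f r1=0x0f r2=0x35 r3=0x35 r4=0x0a  N=0 Z=0
after  6: r0=0x6f r1=0x0f r2=0x7f r3=0x35 r4=0x0a  N=0 Z=0
after  7: r0=0x0a r1=0x0f r2=0x7f r3=0x35 r4=0x0a  N=0 Z=0
after  8: r0=0x0a r1=0x0f r2=0x3f r3=0x35 r4=0x0a  N=0 Z=0
after  9: r0=0x0a r1=0x0f r2=0x3f r3=0x05 r4=0x0a  N=0 Z=0
after 10: r0=0x0a r1=0x05 r2=0x3f r3=0x05 r4=0x0a  N=0 Z=0
after 11: r0=0x0a r1=0xfb r2=0x3f r3=0x05 r4=0x0a  N=1 Z=0
after 12: r0=0x0a r1=0xfb r2=0x3f r3=0x05 r4=0xfb  N=1 Z=0
-- IRQ taken; context saved, return-PC = 13 --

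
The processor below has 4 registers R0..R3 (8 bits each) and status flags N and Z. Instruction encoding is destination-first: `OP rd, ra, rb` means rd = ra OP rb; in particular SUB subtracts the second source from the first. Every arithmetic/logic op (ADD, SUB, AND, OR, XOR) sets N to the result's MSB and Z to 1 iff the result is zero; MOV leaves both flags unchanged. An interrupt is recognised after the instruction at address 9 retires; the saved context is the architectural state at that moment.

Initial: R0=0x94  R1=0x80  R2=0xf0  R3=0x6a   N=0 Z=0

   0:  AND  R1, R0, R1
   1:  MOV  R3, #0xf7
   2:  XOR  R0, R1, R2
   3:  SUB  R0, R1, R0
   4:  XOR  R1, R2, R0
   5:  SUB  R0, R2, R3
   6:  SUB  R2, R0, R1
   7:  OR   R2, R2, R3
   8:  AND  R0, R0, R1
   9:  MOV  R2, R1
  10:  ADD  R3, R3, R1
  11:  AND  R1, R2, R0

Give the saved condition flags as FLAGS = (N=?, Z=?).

FLAGS = (N=1, Z=0)

after  0: R0=0x94 R1=0x80 R2=0xf0 R3=0x6a  N=1 Z=0
after  1: R0=0x94 R1=0x80 R2=0xf0 R3=0xf7  N=1 Z=0
after  2: R0=0x70 R1=0x80 R2=0xf0 R3=0xf7  N=0 Z=0
after  3: R0=0x10 R1=0x80 R2=0xf0 R3=0xf7  N=0 Z=0
after  4: R0=0x10 R1=0xe0 R2=0xf0 R3=0xf7  N=1 Z=0
after  5: R0=0xf9 R1=0xe0 R2=0xf0 R3=0xf7  N=1 Z=0
after  6: R0=0xf9 R1=0xe0 R2=0x19 R3=0xf7  N=0 Z=0
after  7: R0=0xf9 R1=0xe0 R2=0xff R3=0xf7  N=1 Z=0
after  8: R0=0xe0 R1=0xe0 R2=0xff R3=0xf7  N=1 Z=0
after  9: R0=0xe0 R1=0xe0 R2=0xe0 R3=0xf7  N=1 Z=0
-- IRQ taken; context saved, return-PC = 10 --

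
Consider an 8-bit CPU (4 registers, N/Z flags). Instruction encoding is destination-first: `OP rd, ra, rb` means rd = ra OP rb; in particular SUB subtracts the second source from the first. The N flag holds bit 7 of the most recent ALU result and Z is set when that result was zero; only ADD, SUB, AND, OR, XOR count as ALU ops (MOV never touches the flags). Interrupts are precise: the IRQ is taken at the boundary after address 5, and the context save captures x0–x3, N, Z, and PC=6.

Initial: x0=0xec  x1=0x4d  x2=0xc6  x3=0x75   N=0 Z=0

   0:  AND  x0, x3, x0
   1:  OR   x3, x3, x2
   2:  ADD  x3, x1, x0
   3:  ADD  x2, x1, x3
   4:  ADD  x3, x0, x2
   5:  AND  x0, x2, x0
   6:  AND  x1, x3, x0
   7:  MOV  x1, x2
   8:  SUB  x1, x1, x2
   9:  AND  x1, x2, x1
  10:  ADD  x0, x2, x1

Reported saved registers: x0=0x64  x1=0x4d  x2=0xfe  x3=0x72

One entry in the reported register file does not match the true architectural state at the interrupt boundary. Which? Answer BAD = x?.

after  0: x0=0x64 x1=0x4d x2=0xc6 x3=0x75  N=0 Z=0
after  1: x0=0x64 x1=0x4d x2=0xc6 x3=0xf7  N=1 Z=0
after  2: x0=0x64 x1=0x4d x2=0xc6 x3=0xb1  N=1 Z=0
after  3: x0=0x64 x1=0x4d x2=0xfe x3=0xb1  N=1 Z=0
after  4: x0=0x64 x1=0x4d x2=0xfe x3=0x62  N=0 Z=0
after  5: x0=0x64 x1=0x4d x2=0xfe x3=0x62  N=0 Z=0
-- IRQ taken; context saved, return-PC = 6 --
mismatch: x3: reported 0x72 vs actual 0x62

BAD = x3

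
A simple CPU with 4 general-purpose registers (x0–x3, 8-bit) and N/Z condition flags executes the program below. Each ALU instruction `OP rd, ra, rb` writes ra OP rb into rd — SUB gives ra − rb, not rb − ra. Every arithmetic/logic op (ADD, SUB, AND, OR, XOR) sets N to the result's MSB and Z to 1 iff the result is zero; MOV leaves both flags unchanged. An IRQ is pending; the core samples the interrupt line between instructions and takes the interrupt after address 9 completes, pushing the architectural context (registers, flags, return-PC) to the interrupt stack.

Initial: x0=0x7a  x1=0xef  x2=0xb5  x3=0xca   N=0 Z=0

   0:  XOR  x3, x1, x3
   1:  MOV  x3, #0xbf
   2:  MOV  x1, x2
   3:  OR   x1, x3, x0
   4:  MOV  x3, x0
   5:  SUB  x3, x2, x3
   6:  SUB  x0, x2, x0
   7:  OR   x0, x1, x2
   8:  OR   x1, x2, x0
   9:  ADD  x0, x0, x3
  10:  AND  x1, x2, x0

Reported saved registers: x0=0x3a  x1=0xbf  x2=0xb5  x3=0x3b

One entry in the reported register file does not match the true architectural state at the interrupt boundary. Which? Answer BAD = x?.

BAD = x1

after  0: x0=0x7a x1=0xef x2=0xb5 x3=0x25  N=0 Z=0
after  1: x0=0x7a x1=0xef x2=0xb5 x3=0xbf  N=0 Z=0
after  2: x0=0x7a x1=0xb5 x2=0xb5 x3=0xbf  N=0 Z=0
after  3: x0=0x7a x1=0xff x2=0xb5 x3=0xbf  N=1 Z=0
after  4: x0=0x7a x1=0xff x2=0xb5 x3=0x7a  N=1 Z=0
after  5: x0=0x7a x1=0xff x2=0xb5 x3=0x3b  N=0 Z=0
after  6: x0=0x3b x1=0xff x2=0xb5 x3=0x3b  N=0 Z=0
after  7: x0=0xff x1=0xff x2=0xb5 x3=0x3b  N=1 Z=0
after  8: x0=0xff x1=0xff x2=0xb5 x3=0x3b  N=1 Z=0
after  9: x0=0x3a x1=0xff x2=0xb5 x3=0x3b  N=0 Z=0
-- IRQ taken; context saved, return-PC = 10 --
mismatch: x1: reported 0xbf vs actual 0xff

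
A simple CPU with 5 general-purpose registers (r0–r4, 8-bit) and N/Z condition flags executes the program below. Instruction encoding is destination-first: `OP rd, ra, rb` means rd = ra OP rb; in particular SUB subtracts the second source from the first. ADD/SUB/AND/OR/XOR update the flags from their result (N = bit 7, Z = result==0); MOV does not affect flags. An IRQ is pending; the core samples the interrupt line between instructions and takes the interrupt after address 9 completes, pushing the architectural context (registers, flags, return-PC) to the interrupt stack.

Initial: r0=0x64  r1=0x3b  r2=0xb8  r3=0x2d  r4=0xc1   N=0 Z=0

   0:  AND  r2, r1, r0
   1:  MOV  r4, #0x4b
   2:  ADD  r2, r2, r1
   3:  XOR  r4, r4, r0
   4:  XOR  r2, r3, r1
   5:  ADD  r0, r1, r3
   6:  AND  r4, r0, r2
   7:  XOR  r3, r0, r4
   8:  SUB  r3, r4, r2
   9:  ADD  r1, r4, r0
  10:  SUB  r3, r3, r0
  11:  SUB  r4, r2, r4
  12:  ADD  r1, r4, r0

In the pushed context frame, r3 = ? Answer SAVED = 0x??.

SAVED = 0xea

after  0: r0=0x64 r1=0x3b r2=0x20 r3=0x2d r4=0xc1  N=0 Z=0
after  1: r0=0x64 r1=0x3b r2=0x20 r3=0x2d r4=0x4b  N=0 Z=0
after  2: r0=0x64 r1=0x3b r2=0x5b r3=0x2d r4=0x4b  N=0 Z=0
after  3: r0=0x64 r1=0x3b r2=0x5b r3=0x2d r4=0x2f  N=0 Z=0
after  4: r0=0x64 r1=0x3b r2=0x16 r3=0x2d r4=0x2f  N=0 Z=0
after  5: r0=0x68 r1=0x3b r2=0x16 r3=0x2d r4=0x2f  N=0 Z=0
after  6: r0=0x68 r1=0x3b r2=0x16 r3=0x2d r4=0x00  N=0 Z=1
after  7: r0=0x68 r1=0x3b r2=0x16 r3=0x68 r4=0x00  N=0 Z=0
after  8: r0=0x68 r1=0x3b r2=0x16 r3=0xea r4=0x00  N=1 Z=0
after  9: r0=0x68 r1=0x68 r2=0x16 r3=0xea r4=0x00  N=0 Z=0
-- IRQ taken; context saved, return-PC = 10 --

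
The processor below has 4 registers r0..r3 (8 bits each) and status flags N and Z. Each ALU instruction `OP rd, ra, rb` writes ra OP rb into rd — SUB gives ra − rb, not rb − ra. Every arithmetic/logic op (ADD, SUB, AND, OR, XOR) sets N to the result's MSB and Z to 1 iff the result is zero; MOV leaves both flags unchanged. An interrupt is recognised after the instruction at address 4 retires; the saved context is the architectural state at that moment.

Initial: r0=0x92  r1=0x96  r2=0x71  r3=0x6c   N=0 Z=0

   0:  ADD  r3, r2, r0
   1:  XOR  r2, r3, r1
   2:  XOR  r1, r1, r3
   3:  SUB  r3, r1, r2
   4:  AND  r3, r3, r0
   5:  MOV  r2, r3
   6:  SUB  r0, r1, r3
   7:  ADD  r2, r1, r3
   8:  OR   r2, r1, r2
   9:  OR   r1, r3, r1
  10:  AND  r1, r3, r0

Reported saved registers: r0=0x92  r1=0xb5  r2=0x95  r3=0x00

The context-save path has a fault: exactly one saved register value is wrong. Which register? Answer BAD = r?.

after  0: r0=0x92 r1=0x96 r2=0x71 r3=0x03  N=0 Z=0
after  1: r0=0x92 r1=0x96 r2=0x95 r3=0x03  N=1 Z=0
after  2: r0=0x92 r1=0x95 r2=0x95 r3=0x03  N=1 Z=0
after  3: r0=0x92 r1=0x95 r2=0x95 r3=0x00  N=0 Z=1
after  4: r0=0x92 r1=0x95 r2=0x95 r3=0x00  N=0 Z=1
-- IRQ taken; context saved, return-PC = 5 --
mismatch: r1: reported 0xb5 vs actual 0x95

BAD = r1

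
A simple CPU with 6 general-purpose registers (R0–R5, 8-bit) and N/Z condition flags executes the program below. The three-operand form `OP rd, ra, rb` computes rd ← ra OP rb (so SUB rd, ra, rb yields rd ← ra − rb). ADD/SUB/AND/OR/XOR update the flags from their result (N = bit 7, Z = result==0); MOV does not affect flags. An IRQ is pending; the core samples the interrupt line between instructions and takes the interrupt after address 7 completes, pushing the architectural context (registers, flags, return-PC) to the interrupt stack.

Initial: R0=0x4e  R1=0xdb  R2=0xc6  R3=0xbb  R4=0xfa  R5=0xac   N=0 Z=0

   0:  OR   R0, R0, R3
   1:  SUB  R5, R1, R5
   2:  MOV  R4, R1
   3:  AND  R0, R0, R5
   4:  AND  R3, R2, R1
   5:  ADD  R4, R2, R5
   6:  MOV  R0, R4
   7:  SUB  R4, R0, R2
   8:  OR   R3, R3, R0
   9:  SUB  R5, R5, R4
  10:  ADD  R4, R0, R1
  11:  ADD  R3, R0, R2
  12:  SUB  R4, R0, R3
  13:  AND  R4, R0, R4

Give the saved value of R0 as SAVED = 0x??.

SAVED = 0xf5

after  0: R0=0xff R1=0xdb R2=0xc6 R3=0xbb R4=0xfa R5=0xac  N=1 Z=0
after  1: R0=0xff R1=0xdb R2=0xc6 R3=0xbb R4=0xfa R5=0x2f  N=0 Z=0
after  2: R0=0xff R1=0xdb R2=0xc6 R3=0xbb R4=0xdb R5=0x2f  N=0 Z=0
after  3: R0=0x2f R1=0xdb R2=0xc6 R3=0xbb R4=0xdb R5=0x2f  N=0 Z=0
after  4: R0=0x2f R1=0xdb R2=0xc6 R3=0xc2 R4=0xdb R5=0x2f  N=1 Z=0
after  5: R0=0x2f R1=0xdb R2=0xc6 R3=0xc2 R4=0xf5 R5=0x2f  N=1 Z=0
after  6: R0=0xf5 R1=0xdb R2=0xc6 R3=0xc2 R4=0xf5 R5=0x2f  N=1 Z=0
after  7: R0=0xf5 R1=0xdb R2=0xc6 R3=0xc2 R4=0x2f R5=0x2f  N=0 Z=0
-- IRQ taken; context saved, return-PC = 8 --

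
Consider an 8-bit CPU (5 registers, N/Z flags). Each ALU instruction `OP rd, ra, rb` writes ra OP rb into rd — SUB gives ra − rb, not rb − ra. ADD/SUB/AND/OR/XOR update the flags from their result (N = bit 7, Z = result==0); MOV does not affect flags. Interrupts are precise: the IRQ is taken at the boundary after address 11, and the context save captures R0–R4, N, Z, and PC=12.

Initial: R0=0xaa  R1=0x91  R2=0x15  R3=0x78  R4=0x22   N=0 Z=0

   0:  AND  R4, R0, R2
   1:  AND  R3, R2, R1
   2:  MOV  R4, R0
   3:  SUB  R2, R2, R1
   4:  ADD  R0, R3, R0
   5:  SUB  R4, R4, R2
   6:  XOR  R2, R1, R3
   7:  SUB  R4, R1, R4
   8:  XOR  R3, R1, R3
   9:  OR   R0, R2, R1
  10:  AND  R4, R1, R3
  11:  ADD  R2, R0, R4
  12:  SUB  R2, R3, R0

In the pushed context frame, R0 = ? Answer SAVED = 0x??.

after  0: R0=0xaa R1=0x91 R2=0x15 R3=0x78 R4=0x00  N=0 Z=1
after  1: R0=0xaa R1=0x91 R2=0x15 R3=0x11 R4=0x00  N=0 Z=0
after  2: R0=0xaa R1=0x91 R2=0x15 R3=0x11 R4=0xaa  N=0 Z=0
after  3: R0=0xaa R1=0x91 R2=0x84 R3=0x11 R4=0xaa  N=1 Z=0
after  4: R0=0xbb R1=0x91 R2=0x84 R3=0x11 R4=0xaa  N=1 Z=0
after  5: R0=0xbb R1=0x91 R2=0x84 R3=0x11 R4=0x26  N=0 Z=0
after  6: R0=0xbb R1=0x91 R2=0x80 R3=0x11 R4=0x26  N=1 Z=0
after  7: R0=0xbb R1=0x91 R2=0x80 R3=0x11 R4=0x6b  N=0 Z=0
after  8: R0=0xbb R1=0x91 R2=0x80 R3=0x80 R4=0x6b  N=1 Z=0
after  9: R0=0x91 R1=0x91 R2=0x80 R3=0x80 R4=0x6b  N=1 Z=0
after 10: R0=0x91 R1=0x91 R2=0x80 R3=0x80 R4=0x80  N=1 Z=0
after 11: R0=0x91 R1=0x91 R2=0x11 R3=0x80 R4=0x80  N=0 Z=0
-- IRQ taken; context saved, return-PC = 12 --

SAVED = 0x91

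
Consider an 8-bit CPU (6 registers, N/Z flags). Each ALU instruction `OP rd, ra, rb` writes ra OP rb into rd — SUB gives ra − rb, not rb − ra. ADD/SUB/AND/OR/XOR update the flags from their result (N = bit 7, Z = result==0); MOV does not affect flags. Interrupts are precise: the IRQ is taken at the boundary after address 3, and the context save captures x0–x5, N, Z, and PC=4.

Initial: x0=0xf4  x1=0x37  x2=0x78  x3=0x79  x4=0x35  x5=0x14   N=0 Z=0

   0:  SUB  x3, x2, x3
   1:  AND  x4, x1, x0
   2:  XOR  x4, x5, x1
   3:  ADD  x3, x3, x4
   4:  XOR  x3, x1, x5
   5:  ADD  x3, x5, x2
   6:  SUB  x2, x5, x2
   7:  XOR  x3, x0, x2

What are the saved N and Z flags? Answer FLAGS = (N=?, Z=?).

FLAGS = (N=0, Z=0)

after  0: x0=0xf4 x1=0x37 x2=0x78 x3=0xff x4=0x35 x5=0x14  N=1 Z=0
after  1: x0=0xf4 x1=0x37 x2=0x78 x3=0xff x4=0x34 x5=0x14  N=0 Z=0
after  2: x0=0xf4 x1=0x37 x2=0x78 x3=0xff x4=0x23 x5=0x14  N=0 Z=0
after  3: x0=0xf4 x1=0x37 x2=0x78 x3=0x22 x4=0x23 x5=0x14  N=0 Z=0
-- IRQ taken; context saved, return-PC = 4 --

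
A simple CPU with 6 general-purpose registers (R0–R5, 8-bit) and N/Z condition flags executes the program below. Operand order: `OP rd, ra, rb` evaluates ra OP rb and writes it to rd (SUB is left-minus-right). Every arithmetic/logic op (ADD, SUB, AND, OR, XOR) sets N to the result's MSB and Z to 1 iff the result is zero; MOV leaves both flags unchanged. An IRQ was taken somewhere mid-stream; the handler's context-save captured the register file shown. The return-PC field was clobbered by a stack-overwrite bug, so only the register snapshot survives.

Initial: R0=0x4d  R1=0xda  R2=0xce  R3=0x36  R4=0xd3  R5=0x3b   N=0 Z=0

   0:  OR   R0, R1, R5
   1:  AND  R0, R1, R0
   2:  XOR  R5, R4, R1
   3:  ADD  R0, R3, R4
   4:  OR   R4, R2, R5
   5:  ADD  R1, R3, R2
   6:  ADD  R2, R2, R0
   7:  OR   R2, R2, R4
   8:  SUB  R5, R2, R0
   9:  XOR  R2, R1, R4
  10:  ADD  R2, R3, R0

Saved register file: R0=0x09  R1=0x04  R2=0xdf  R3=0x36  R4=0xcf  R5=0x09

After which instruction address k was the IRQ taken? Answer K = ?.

after  0: R0=0xfb R1=0xda R2=0xce R3=0x36 R4=0xd3 R5=0x3b  N=1 Z=0
after  1: R0=0xda R1=0xda R2=0xce R3=0x36 R4=0xd3 R5=0x3b  N=1 Z=0
after  2: R0=0xda R1=0xda R2=0xce R3=0x36 R4=0xd3 R5=0x09  N=0 Z=0
after  3: R0=0x09 R1=0xda R2=0xce R3=0x36 R4=0xd3 R5=0x09  N=0 Z=0
after  4: R0=0x09 R1=0xda R2=0xce R3=0x36 R4=0xcf R5=0x09  N=1 Z=0
after  5: R0=0x09 R1=0x04 R2=0xce R3=0x36 R4=0xcf R5=0x09  N=0 Z=0
after  6: R0=0x09 R1=0x04 R2=0xd7 R3=0x36 R4=0xcf R5=0x09  N=1 Z=0
after  7: R0=0x09 R1=0x04 R2=0xdf R3=0x36 R4=0xcf R5=0x09  N=1 Z=0
-- IRQ taken; context saved, return-PC = 8 --

K = 7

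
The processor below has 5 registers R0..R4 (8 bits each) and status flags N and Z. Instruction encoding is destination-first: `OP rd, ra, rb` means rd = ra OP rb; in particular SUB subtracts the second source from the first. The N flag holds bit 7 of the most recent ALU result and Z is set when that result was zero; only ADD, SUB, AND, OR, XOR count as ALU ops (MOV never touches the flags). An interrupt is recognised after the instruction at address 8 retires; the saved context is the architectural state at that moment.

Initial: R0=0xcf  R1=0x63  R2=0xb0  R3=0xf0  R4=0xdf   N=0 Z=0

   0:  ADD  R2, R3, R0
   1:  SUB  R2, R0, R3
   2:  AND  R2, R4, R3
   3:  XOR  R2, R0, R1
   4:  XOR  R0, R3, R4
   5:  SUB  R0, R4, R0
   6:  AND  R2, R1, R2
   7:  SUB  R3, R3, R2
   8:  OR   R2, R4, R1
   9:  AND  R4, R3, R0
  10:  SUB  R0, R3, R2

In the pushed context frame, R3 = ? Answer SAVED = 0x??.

after  0: R0=0xcf R1=0x63 R2=0xbf R3=0xf0 R4=0xdf  N=1 Z=0
after  1: R0=0xcf R1=0x63 R2=0xdf R3=0xf0 R4=0xdf  N=1 Z=0
after  2: R0=0xcf R1=0x63 R2=0xd0 R3=0xf0 R4=0xdf  N=1 Z=0
after  3: R0=0xcf R1=0x63 R2=0xac R3=0xf0 R4=0xdf  N=1 Z=0
after  4: R0=0x2f R1=0x63 R2=0xac R3=0xf0 R4=0xdf  N=0 Z=0
after  5: R0=0xb0 R1=0x63 R2=0xac R3=0xf0 R4=0xdf  N=1 Z=0
after  6: R0=0xb0 R1=0x63 R2=0x20 R3=0xf0 R4=0xdf  N=0 Z=0
after  7: R0=0xb0 R1=0x63 R2=0x20 R3=0xd0 R4=0xdf  N=1 Z=0
after  8: R0=0xb0 R1=0x63 R2=0xff R3=0xd0 R4=0xdf  N=1 Z=0
-- IRQ taken; context saved, return-PC = 9 --

SAVED = 0xd0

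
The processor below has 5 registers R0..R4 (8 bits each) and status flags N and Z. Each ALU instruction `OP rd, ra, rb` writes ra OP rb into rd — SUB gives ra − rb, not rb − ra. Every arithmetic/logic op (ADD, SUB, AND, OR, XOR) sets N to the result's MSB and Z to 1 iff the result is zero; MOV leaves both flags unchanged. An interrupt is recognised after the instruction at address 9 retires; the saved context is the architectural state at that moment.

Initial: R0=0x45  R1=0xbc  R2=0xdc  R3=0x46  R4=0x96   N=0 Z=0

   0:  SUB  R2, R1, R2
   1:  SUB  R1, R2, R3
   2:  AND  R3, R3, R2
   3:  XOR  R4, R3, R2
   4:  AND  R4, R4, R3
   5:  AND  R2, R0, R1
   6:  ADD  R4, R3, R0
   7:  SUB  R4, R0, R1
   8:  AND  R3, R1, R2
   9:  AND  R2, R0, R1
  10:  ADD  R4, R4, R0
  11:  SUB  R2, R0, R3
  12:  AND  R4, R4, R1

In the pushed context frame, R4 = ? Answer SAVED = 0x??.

after  0: R0=0x45 R1=0xbc R2=0xe0 R3=0x46 R4=0x96  N=1 Z=0
after  1: R0=0x45 R1=0x9a R2=0xe0 R3=0x46 R4=0x96  N=1 Z=0
after  2: R0=0x45 R1=0x9a R2=0xe0 R3=0x40 R4=0x96  N=0 Z=0
after  3: R0=0x45 R1=0x9a R2=0xe0 R3=0x40 R4=0xa0  N=1 Z=0
after  4: R0=0x45 R1=0x9a R2=0xe0 R3=0x40 R4=0x00  N=0 Z=1
after  5: R0=0x45 R1=0x9a R2=0x00 R3=0x40 R4=0x00  N=0 Z=1
after  6: R0=0x45 R1=0x9a R2=0x00 R3=0x40 R4=0x85  N=1 Z=0
after  7: R0=0x45 R1=0x9a R2=0x00 R3=0x40 R4=0xab  N=1 Z=0
after  8: R0=0x45 R1=0x9a R2=0x00 R3=0x00 R4=0xab  N=0 Z=1
after  9: R0=0x45 R1=0x9a R2=0x00 R3=0x00 R4=0xab  N=0 Z=1
-- IRQ taken; context saved, return-PC = 10 --

SAVED = 0xab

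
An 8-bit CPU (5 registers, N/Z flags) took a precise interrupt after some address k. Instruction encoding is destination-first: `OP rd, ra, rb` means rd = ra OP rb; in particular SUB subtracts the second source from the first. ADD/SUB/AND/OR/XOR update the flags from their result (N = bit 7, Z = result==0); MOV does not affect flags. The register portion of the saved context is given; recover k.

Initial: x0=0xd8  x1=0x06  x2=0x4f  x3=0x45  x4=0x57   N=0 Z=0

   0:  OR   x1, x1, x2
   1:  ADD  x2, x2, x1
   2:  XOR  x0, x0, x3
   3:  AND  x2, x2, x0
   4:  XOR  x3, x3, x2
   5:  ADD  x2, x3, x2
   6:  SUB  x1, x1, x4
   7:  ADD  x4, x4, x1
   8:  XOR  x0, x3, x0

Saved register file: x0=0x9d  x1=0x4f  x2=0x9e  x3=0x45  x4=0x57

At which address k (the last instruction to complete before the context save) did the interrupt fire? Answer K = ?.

K = 2

after  0: x0=0xd8 x1=0x4f x2=0x4f x3=0x45 x4=0x57  N=0 Z=0
after  1: x0=0xd8 x1=0x4f x2=0x9e x3=0x45 x4=0x57  N=1 Z=0
after  2: x0=0x9d x1=0x4f x2=0x9e x3=0x45 x4=0x57  N=1 Z=0
-- IRQ taken; context saved, return-PC = 3 --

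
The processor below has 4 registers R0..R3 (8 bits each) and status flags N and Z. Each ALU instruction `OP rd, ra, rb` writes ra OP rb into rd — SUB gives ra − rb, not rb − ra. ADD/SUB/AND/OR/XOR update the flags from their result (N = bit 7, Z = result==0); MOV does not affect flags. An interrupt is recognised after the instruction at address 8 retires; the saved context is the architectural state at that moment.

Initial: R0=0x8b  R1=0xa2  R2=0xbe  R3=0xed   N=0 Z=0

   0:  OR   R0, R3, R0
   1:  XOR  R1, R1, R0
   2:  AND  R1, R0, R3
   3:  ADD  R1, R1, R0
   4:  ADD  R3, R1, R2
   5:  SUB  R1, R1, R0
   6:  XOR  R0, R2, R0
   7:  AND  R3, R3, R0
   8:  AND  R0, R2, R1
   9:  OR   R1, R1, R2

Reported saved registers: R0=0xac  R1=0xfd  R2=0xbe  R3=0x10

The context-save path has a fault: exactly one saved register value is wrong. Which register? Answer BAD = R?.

after  0: R0=0xef R1=0xa2 R2=0xbe R3=0xed  N=1 Z=0
after  1: R0=0xef R1=0x4d R2=0xbe R3=0xed  N=0 Z=0
after  2: R0=0xef R1=0xed R2=0xbe R3=0xed  N=1 Z=0
after  3: R0=0xef R1=0xdc R2=0xbe R3=0xed  N=1 Z=0
after  4: R0=0xef R1=0xdc R2=0xbe R3=0x9a  N=1 Z=0
after  5: R0=0xef R1=0xed R2=0xbe R3=0x9a  N=1 Z=0
after  6: R0=0x51 R1=0xed R2=0xbe R3=0x9a  N=0 Z=0
after  7: R0=0x51 R1=0xed R2=0xbe R3=0x10  N=0 Z=0
after  8: R0=0xac R1=0xed R2=0xbe R3=0x10  N=1 Z=0
-- IRQ taken; context saved, return-PC = 9 --
mismatch: R1: reported 0xfd vs actual 0xed

BAD = R1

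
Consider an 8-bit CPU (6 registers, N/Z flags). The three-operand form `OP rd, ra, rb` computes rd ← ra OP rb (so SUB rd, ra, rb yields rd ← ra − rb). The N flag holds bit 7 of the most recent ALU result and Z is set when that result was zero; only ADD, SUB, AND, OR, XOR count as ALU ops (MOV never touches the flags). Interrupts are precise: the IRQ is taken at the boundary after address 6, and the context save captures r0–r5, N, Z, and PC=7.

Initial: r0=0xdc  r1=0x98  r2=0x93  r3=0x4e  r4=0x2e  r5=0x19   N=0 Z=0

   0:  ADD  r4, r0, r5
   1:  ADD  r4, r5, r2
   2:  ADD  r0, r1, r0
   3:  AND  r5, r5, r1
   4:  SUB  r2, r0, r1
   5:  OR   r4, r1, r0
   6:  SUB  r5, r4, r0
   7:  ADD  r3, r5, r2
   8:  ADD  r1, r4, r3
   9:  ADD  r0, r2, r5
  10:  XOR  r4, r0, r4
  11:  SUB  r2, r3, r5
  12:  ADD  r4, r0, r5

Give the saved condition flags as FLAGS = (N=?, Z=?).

FLAGS = (N=1, Z=0)

after  0: r0=0xdc r1=0x98 r2=0x93 r3=0x4e r4=0xf5 r5=0x19  N=1 Z=0
after  1: r0=0xdc r1=0x98 r2=0x93 r3=0x4e r4=0xac r5=0x19  N=1 Z=0
after  2: r0=0x74 r1=0x98 r2=0x93 r3=0x4e r4=0xac r5=0x19  N=0 Z=0
after  3: r0=0x74 r1=0x98 r2=0x93 r3=0x4e r4=0xac r5=0x18  N=0 Z=0
after  4: r0=0x74 r1=0x98 r2=0xdc r3=0x4e r4=0xac r5=0x18  N=1 Z=0
after  5: r0=0x74 r1=0x98 r2=0xdc r3=0x4e r4=0xfc r5=0x18  N=1 Z=0
after  6: r0=0x74 r1=0x98 r2=0xdc r3=0x4e r4=0xfc r5=0x88  N=1 Z=0
-- IRQ taken; context saved, return-PC = 7 --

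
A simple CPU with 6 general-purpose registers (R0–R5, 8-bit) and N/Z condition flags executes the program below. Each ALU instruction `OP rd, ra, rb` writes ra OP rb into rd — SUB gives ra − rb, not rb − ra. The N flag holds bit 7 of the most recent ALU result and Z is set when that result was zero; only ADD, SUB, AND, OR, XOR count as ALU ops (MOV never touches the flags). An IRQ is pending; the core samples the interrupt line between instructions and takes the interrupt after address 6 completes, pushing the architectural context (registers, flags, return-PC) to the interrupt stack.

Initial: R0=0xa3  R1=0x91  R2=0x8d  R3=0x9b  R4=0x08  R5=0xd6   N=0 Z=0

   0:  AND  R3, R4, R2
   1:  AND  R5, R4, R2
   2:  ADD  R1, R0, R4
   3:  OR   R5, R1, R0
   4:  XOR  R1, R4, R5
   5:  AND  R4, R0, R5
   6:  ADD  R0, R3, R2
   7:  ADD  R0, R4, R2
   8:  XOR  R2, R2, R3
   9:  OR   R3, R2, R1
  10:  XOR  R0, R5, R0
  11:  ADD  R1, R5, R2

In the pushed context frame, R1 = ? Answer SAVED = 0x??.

SAVED = 0xa3

after  0: R0=0xa3 R1=0x91 R2=0x8d R3=0x08 R4=0x08 R5=0xd6  N=0 Z=0
after  1: R0=0xa3 R1=0x91 R2=0x8d R3=0x08 R4=0x08 R5=0x08  N=0 Z=0
after  2: R0=0xa3 R1=0xab R2=0x8d R3=0x08 R4=0x08 R5=0x08  N=1 Z=0
after  3: R0=0xa3 R1=0xab R2=0x8d R3=0x08 R4=0x08 R5=0xab  N=1 Z=0
after  4: R0=0xa3 R1=0xa3 R2=0x8d R3=0x08 R4=0x08 R5=0xab  N=1 Z=0
after  5: R0=0xa3 R1=0xa3 R2=0x8d R3=0x08 R4=0xa3 R5=0xab  N=1 Z=0
after  6: R0=0x95 R1=0xa3 R2=0x8d R3=0x08 R4=0xa3 R5=0xab  N=1 Z=0
-- IRQ taken; context saved, return-PC = 7 --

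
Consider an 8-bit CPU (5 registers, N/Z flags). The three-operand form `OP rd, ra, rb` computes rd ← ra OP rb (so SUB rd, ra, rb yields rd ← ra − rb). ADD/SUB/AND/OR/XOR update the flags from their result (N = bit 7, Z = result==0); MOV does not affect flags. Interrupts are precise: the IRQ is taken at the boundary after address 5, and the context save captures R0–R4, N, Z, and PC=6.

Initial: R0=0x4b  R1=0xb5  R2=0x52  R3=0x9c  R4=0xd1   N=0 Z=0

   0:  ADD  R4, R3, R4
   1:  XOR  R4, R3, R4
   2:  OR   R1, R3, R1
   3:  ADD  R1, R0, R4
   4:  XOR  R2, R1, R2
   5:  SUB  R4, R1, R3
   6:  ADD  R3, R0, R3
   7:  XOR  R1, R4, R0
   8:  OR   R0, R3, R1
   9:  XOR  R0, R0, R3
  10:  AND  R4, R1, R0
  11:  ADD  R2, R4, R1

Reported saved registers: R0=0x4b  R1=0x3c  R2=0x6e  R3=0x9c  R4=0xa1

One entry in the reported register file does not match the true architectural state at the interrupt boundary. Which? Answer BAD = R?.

after  0: R0=0x4b R1=0xb5 R2=0x52 R3=0x9c R4=0x6d  N=0 Z=0
after  1: R0=0x4b R1=0xb5 R2=0x52 R3=0x9c R4=0xf1  N=1 Z=0
after  2: R0=0x4b R1=0xbd R2=0x52 R3=0x9c R4=0xf1  N=1 Z=0
after  3: R0=0x4b R1=0x3c R2=0x52 R3=0x9c R4=0xf1  N=0 Z=0
after  4: R0=0x4b R1=0x3c R2=0x6e R3=0x9c R4=0xf1  N=0 Z=0
after  5: R0=0x4b R1=0x3c R2=0x6e R3=0x9c R4=0xa0  N=1 Z=0
-- IRQ taken; context saved, return-PC = 6 --
mismatch: R4: reported 0xa1 vs actual 0xa0

BAD = R4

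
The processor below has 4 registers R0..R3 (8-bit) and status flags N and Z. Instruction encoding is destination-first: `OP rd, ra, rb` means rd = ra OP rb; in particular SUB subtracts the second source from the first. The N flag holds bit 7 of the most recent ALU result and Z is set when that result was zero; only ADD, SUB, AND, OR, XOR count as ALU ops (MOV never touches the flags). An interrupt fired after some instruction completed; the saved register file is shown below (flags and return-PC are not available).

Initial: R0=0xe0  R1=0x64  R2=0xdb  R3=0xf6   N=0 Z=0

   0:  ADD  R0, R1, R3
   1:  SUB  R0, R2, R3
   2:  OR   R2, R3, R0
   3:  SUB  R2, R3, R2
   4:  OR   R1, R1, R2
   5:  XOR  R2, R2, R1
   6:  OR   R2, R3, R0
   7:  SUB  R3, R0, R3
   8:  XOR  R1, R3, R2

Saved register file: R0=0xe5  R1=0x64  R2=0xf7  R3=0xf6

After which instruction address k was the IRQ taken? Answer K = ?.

K = 2

after  0: R0=0x5a R1=0x64 R2=0xdb R3=0xf6  N=0 Z=0
after  1: R0=0xe5 R1=0x64 R2=0xdb R3=0xf6  N=1 Z=0
after  2: R0=0xe5 R1=0x64 R2=0xf7 R3=0xf6  N=1 Z=0
-- IRQ taken; context saved, return-PC = 3 --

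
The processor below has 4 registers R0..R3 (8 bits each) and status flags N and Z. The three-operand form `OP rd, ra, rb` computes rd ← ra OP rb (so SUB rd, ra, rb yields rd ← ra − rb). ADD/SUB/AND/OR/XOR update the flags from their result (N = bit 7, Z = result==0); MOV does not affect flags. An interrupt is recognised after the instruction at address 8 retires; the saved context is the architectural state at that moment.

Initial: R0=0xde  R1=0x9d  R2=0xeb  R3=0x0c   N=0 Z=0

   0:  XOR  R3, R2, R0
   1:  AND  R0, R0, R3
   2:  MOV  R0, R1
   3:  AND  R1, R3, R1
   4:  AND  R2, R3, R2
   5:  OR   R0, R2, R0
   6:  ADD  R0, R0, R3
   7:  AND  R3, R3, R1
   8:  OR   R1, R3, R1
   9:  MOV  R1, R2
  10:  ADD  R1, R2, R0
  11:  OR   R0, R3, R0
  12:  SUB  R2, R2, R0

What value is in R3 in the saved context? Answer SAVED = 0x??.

after  0: R0=0xde R1=0x9d R2=0xeb R3=0x35  N=0 Z=0
after  1: R0=0x14 R1=0x9d R2=0xeb R3=0x35  N=0 Z=0
after  2: R0=0x9d R1=0x9d R2=0xeb R3=0x35  N=0 Z=0
after  3: R0=0x9d R1=0x15 R2=0xeb R3=0x35  N=0 Z=0
after  4: R0=0x9d R1=0x15 R2=0x21 R3=0x35  N=0 Z=0
after  5: R0=0xbd R1=0x15 R2=0x21 R3=0x35  N=1 Z=0
after  6: R0=0xf2 R1=0x15 R2=0x21 R3=0x35  N=1 Z=0
after  7: R0=0xf2 R1=0x15 R2=0x21 R3=0x15  N=0 Z=0
after  8: R0=0xf2 R1=0x15 R2=0x21 R3=0x15  N=0 Z=0
-- IRQ taken; context saved, return-PC = 9 --

SAVED = 0x15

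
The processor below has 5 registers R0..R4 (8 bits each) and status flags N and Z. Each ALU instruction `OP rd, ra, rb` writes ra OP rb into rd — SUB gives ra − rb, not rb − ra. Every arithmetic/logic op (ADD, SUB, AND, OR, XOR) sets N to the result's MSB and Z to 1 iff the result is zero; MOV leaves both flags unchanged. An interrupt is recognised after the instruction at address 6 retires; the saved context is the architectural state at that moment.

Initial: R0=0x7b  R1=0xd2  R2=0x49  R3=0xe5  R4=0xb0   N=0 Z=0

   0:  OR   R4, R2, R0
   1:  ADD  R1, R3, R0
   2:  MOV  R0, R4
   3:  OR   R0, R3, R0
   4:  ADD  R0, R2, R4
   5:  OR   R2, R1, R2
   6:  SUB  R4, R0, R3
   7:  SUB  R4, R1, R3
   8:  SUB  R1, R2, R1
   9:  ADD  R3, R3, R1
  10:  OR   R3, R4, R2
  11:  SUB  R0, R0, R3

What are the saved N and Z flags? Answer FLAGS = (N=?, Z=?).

FLAGS = (N=1, Z=0)

after  0: R0=0x7b R1=0xd2 R2=0x49 R3=0xe5 R4=0x7b  N=0 Z=0
after  1: R0=0x7b R1=0x60 R2=0x49 R3=0xe5 R4=0x7b  N=0 Z=0
after  2: R0=0x7b R1=0x60 R2=0x49 R3=0xe5 R4=0x7b  N=0 Z=0
after  3: R0=0xff R1=0x60 R2=0x49 R3=0xe5 R4=0x7b  N=1 Z=0
after  4: R0=0xc4 R1=0x60 R2=0x49 R3=0xe5 R4=0x7b  N=1 Z=0
after  5: R0=0xc4 R1=0x60 R2=0x69 R3=0xe5 R4=0x7b  N=0 Z=0
after  6: R0=0xc4 R1=0x60 R2=0x69 R3=0xe5 R4=0xdf  N=1 Z=0
-- IRQ taken; context saved, return-PC = 7 --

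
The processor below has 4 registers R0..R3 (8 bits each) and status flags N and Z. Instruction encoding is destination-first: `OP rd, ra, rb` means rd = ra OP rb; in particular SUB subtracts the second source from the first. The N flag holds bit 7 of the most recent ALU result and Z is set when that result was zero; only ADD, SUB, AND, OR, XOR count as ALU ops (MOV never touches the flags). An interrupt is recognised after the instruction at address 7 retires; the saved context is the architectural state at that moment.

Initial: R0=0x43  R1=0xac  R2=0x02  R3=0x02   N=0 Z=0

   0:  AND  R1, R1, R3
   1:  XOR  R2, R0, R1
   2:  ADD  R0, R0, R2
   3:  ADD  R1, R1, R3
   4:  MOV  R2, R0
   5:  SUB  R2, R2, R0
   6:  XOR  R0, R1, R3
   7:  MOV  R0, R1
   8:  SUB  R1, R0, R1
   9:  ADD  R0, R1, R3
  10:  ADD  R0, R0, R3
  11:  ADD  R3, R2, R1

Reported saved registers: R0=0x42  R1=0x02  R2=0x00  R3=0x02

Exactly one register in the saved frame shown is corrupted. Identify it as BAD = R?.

BAD = R0

after  0: R0=0x43 R1=0x00 R2=0x02 R3=0x02  N=0 Z=1
after  1: R0=0x43 R1=0x00 R2=0x43 R3=0x02  N=0 Z=0
after  2: R0=0x86 R1=0x00 R2=0x43 R3=0x02  N=1 Z=0
after  3: R0=0x86 R1=0x02 R2=0x43 R3=0x02  N=0 Z=0
after  4: R0=0x86 R1=0x02 R2=0x86 R3=0x02  N=0 Z=0
after  5: R0=0x86 R1=0x02 R2=0x00 R3=0x02  N=0 Z=1
after  6: R0=0x00 R1=0x02 R2=0x00 R3=0x02  N=0 Z=1
after  7: R0=0x02 R1=0x02 R2=0x00 R3=0x02  N=0 Z=1
-- IRQ taken; context saved, return-PC = 8 --
mismatch: R0: reported 0x42 vs actual 0x02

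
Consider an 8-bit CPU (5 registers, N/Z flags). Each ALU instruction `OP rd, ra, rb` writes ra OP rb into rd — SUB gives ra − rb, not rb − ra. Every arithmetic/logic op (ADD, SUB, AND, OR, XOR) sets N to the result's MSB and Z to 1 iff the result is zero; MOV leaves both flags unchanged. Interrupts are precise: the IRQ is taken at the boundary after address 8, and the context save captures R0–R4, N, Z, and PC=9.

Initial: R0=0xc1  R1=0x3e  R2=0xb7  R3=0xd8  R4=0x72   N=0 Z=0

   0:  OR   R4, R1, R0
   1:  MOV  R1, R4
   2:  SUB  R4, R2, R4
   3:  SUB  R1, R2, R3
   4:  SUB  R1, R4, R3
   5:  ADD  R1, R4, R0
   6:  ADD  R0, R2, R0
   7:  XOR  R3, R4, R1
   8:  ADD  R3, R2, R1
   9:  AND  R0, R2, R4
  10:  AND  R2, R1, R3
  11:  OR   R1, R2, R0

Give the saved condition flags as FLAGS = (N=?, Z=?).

FLAGS = (N=0, Z=0)

after  0: R0=0xc1 R1=0x3e R2=0xb7 R3=0xd8 R4=0xff  N=1 Z=0
after  1: R0=0xc1 R1=0xff R2=0xb7 R3=0xd8 R4=0xff  N=1 Z=0
after  2: R0=0xc1 R1=0xff R2=0xb7 R3=0xd8 R4=0xb8  N=1 Z=0
after  3: R0=0xc1 R1=0xdf R2=0xb7 R3=0xd8 R4=0xb8  N=1 Z=0
after  4: R0=0xc1 R1=0xe0 R2=0xb7 R3=0xd8 R4=0xb8  N=1 Z=0
after  5: R0=0xc1 R1=0x79 R2=0xb7 R3=0xd8 R4=0xb8  N=0 Z=0
after  6: R0=0x78 R1=0x79 R2=0xb7 R3=0xd8 R4=0xb8  N=0 Z=0
after  7: R0=0x78 R1=0x79 R2=0xb7 R3=0xc1 R4=0xb8  N=1 Z=0
after  8: R0=0x78 R1=0x79 R2=0xb7 R3=0x30 R4=0xb8  N=0 Z=0
-- IRQ taken; context saved, return-PC = 9 --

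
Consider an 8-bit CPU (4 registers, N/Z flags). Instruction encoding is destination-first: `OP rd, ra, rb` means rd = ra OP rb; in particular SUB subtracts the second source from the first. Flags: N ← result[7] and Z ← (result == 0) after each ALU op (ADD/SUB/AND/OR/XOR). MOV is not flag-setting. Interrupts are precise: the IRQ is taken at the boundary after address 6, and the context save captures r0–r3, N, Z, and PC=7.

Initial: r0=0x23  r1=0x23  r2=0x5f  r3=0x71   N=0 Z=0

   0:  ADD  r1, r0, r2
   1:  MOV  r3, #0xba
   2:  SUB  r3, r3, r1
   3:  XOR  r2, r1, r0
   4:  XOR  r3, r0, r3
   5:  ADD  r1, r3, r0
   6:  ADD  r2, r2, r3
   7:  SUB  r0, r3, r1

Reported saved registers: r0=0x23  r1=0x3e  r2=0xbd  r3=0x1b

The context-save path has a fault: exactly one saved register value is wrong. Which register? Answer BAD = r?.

BAD = r2

after  0: r0=0x23 r1=0x82 r2=0x5f r3=0x71  N=1 Z=0
after  1: r0=0x23 r1=0x82 r2=0x5f r3=0xba  N=1 Z=0
after  2: r0=0x23 r1=0x82 r2=0x5f r3=0x38  N=0 Z=0
after  3: r0=0x23 r1=0x82 r2=0xa1 r3=0x38  N=1 Z=0
after  4: r0=0x23 r1=0x82 r2=0xa1 r3=0x1b  N=0 Z=0
after  5: r0=0x23 r1=0x3e r2=0xa1 r3=0x1b  N=0 Z=0
after  6: r0=0x23 r1=0x3e r2=0xbc r3=0x1b  N=1 Z=0
-- IRQ taken; context saved, return-PC = 7 --
mismatch: r2: reported 0xbd vs actual 0xbc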